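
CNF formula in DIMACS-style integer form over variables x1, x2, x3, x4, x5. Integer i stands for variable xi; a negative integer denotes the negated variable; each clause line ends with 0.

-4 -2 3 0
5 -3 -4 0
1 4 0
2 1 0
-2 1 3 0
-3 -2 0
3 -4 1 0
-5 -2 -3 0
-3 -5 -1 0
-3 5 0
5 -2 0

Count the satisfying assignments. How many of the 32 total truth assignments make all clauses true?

5

The models are:
  x1=1 x2=0 x3=0 x4=0 x5=0
  x1=1 x2=0 x3=0 x4=0 x5=1
  x1=1 x2=0 x3=0 x4=1 x5=0
  x1=1 x2=0 x3=0 x4=1 x5=1
  x1=1 x2=1 x3=0 x4=0 x5=1
Count: 5.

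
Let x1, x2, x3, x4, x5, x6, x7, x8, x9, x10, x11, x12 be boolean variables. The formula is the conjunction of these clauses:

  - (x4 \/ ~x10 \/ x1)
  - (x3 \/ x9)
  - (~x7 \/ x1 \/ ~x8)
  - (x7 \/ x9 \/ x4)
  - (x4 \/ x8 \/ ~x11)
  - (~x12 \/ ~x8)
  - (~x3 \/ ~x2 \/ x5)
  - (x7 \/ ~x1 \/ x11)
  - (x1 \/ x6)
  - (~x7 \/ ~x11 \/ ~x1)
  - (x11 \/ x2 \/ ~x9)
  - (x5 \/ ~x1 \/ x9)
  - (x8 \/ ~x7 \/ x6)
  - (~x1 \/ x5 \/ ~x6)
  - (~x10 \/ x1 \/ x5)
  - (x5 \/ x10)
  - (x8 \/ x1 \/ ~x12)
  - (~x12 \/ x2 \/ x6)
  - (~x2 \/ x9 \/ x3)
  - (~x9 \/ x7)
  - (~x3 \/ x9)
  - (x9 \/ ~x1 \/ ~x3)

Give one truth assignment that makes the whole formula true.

x1=1, x2=1, x3=0, x4=0, x5=1, x6=1, x7=1, x8=0, x9=1, x10=0, x11=0, x12=0

x5 occurs only positively in the remaining clauses — set x5 = True.
x12 occurs only negated in the remaining clauses — set x12 = False.
Branch on x1: take x1 = True.
Set x2 = True and propagate.
Try x3 = False.
  then x9 is forced to True.
  then x7 is forced to True.
  then x11 is forced to False.
The remaining clauses are satisfied by x4 = False, x6 = True, x8 = False, x10 = False.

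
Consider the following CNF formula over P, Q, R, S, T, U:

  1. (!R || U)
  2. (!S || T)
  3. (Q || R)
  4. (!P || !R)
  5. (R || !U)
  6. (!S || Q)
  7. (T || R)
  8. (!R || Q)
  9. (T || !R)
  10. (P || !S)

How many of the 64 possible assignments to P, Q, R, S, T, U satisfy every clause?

4

The models are:
  P=0 Q=1 R=0 S=0 T=1 U=0
  P=0 Q=1 R=1 S=0 T=1 U=1
  P=1 Q=1 R=0 S=0 T=1 U=0
  P=1 Q=1 R=0 S=1 T=1 U=0
That's 4 in total.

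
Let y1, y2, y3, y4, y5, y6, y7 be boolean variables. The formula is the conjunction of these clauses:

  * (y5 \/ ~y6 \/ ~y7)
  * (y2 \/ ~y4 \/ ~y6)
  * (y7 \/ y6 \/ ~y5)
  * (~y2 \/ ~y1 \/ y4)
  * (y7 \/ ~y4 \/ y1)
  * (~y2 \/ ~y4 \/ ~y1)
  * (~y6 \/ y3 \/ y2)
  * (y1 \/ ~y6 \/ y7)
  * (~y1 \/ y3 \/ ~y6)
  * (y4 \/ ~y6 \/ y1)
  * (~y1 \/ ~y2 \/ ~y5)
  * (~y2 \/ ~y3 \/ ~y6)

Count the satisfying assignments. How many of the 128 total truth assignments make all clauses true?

Case analysis on y6 and y1:
  y6=1, y1=1: remaining (y2,y3,y4,y5,y7) ∈ {(0,1,0,0,0); (0,1,0,1,0); (0,1,0,1,1)} — 3.
  y6=1, y1=0: remaining (y2,y3,y4,y5,y7) ∈ {(1,0,1,1,1)} — 1.
  y6=0, y1=1: y3, y4 free; 3 ways for (y2,y5,y7) × 2^2 = 12.
  y6=0, y1=0: y2, y3 free; 5 ways for (y4,y5,y7) × 2^2 = 20.
Total: 3 + 1 + 12 + 20 = 36.

36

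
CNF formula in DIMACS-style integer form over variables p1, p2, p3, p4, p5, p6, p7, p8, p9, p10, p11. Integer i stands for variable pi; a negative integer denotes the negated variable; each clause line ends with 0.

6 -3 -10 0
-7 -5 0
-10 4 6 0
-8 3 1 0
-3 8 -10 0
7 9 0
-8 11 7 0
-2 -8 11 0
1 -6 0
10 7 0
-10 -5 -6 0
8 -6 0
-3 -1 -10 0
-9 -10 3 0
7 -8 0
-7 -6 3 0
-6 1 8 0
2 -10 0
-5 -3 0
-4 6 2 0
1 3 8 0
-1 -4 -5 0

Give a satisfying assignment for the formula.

p5 occurs only negated in the remaining clauses — set p5 = False.
p11 occurs only positively in the remaining clauses — set p11 = True.
Try p1 = True.
The remaining clauses are satisfied by p2 = True, p3 = False, p4 = True, p6 = False, p7 = True, p8 = True, p9 = False, p10 = True.
Every clause has at least one true literal under this assignment.

p1=True, p2=True, p3=False, p4=True, p5=False, p6=False, p7=True, p8=True, p9=False, p10=True, p11=True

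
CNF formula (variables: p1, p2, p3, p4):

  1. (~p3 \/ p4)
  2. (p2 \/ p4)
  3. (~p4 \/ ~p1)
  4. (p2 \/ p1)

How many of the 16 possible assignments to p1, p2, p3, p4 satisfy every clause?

4

Satisfying assignments:
  p1=F p2=T p3=F p4=F
  p1=F p2=T p3=F p4=T
  p1=F p2=T p3=T p4=T
  p1=T p2=T p3=F p4=F
That's 4 in total.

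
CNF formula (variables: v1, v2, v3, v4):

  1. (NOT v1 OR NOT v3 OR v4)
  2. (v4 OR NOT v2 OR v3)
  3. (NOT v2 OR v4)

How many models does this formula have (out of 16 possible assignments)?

11

Case analysis on v4 and v2:
  v4=1, v2=1: remaining (v1,v3) ∈ {(0,0); (0,1); (1,0); (1,1)} — 4.
  v4=1, v2=0: remaining (v1,v3) ∈ {(0,0); (0,1); (1,0); (1,1)} — 4.
  v4=0, v2=1: a clause becomes empty — 0.
  v4=0, v2=0: remaining (v1,v3) ∈ {(0,0); (0,1); (1,0)} — 3.
Total: 4 + 4 + 0 + 3 = 11.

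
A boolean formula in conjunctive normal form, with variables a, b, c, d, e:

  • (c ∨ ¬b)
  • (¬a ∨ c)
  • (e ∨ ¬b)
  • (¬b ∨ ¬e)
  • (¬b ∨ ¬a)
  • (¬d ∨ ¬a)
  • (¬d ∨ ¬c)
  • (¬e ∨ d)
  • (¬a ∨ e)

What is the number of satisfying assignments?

4

The models are:
  a=0 b=0 c=0 d=0 e=0
  a=0 b=0 c=0 d=1 e=0
  a=0 b=0 c=0 d=1 e=1
  a=0 b=0 c=1 d=0 e=0
That's 4 in total.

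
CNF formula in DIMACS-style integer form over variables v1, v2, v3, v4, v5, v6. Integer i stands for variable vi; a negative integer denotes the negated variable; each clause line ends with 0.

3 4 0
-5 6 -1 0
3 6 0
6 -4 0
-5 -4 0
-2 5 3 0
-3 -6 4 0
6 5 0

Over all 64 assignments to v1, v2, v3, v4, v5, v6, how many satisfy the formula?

8

Split on v6, then v3.
  v6=1, v3=1: remaining (v1,v2,v4,v5) ∈ {(0,0,1,0); (0,1,1,0); (1,0,1,0); (1,1,1,0)} — 4.
  v6=1, v3=0: remaining (v1,v2,v4,v5) ∈ {(0,0,1,0); (1,0,1,0)} — 2.
  v6=0, v3=1: remaining (v1,v2,v4,v5) ∈ {(0,0,0,1); (0,1,0,1)} — 2.
  v6=0, v3=0: a clause becomes empty — 0.
Total: 4 + 2 + 2 + 0 = 8.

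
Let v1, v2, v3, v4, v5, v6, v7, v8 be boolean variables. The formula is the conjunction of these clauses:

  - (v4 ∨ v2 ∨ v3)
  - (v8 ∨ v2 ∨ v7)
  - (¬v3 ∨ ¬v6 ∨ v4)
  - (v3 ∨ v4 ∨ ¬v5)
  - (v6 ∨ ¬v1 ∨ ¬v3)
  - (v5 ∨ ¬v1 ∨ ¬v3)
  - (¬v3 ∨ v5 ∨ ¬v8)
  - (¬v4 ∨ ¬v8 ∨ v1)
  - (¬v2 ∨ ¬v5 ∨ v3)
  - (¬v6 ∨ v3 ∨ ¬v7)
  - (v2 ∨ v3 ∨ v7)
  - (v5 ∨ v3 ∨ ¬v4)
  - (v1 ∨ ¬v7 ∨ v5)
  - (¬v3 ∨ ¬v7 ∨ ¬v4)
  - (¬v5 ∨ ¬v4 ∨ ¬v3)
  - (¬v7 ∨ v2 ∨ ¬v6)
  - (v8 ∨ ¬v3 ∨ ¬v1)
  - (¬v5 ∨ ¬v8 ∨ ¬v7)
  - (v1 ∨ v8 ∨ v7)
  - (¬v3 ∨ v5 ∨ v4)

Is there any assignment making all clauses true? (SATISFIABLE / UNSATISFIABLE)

SATISFIABLE

Branch on v1: take v1 = False.
Try v2 = False.
For the remaining variables, v3 = True, v4 = False, v5 = True, v6 = False, v7 = True, v8 = False works.
So v1=False, v2=False, v3=True, v4=False, v5=True, v6=False, v7=True, v8=False is a satisfying assignment.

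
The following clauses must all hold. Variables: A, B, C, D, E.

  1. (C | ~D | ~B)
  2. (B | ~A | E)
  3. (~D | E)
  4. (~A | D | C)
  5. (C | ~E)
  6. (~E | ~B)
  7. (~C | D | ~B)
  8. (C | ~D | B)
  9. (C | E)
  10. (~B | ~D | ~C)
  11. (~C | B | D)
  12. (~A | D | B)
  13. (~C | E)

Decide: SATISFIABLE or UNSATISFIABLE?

Set A = True and propagate.
The remaining clauses are satisfied by B = False, C = True, D = True, E = True.
So A = T, B = F, C = T, D = T, E = T is a satisfying assignment.

SATISFIABLE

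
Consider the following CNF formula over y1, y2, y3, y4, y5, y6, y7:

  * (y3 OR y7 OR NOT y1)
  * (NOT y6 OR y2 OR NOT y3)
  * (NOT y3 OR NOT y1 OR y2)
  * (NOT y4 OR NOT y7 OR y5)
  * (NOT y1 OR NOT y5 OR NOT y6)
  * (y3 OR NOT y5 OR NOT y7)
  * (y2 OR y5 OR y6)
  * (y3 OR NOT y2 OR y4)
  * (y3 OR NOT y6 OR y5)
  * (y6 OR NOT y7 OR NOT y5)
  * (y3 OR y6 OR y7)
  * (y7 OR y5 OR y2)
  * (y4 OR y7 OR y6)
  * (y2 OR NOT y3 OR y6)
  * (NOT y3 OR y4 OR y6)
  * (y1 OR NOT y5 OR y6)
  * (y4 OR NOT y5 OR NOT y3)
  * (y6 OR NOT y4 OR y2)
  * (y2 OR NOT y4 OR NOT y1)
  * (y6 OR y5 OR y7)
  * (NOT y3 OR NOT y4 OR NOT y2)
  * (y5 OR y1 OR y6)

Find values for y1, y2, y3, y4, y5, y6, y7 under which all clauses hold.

y1=F, y2=F, y3=F, y4=T, y5=T, y6=T, y7=F

Try y1 = False.
Try y2 = False.
The remaining clauses are satisfied by y3 = False, y4 = True, y5 = True, y6 = True, y7 = False.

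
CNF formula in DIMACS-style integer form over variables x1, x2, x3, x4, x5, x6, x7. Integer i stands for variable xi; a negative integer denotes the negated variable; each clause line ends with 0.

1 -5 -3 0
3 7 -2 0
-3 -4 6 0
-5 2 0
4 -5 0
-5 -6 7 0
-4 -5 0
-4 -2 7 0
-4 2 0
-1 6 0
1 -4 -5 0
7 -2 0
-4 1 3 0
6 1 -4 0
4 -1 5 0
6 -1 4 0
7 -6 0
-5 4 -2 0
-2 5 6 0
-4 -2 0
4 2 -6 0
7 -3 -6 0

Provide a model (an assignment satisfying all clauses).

x1=F  x2=T  x3=F  x4=F  x5=F  x6=T  x7=T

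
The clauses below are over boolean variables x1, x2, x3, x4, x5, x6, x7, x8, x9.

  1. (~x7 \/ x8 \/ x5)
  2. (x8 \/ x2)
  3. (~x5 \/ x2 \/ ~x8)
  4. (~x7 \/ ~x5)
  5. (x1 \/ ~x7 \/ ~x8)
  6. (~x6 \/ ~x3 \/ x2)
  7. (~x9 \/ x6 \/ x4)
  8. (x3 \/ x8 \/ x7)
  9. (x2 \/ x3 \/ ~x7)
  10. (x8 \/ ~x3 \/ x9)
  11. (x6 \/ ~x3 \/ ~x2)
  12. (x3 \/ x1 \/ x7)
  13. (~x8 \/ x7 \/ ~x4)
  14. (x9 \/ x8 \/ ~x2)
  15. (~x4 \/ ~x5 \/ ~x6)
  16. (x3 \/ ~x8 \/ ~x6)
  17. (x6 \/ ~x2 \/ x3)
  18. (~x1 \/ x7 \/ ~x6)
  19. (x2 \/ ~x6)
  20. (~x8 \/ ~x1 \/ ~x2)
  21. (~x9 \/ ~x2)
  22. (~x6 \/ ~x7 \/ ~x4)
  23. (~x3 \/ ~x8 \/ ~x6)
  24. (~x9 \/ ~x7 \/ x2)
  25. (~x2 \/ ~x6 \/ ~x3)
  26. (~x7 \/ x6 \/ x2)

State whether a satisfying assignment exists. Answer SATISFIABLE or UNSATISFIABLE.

Set x1 = True and propagate.
The remaining clauses are satisfied by x2 = False, x3 = True, x4 = False, x5 = False, x6 = False, x7 = False, x8 = True, x9 = False.
Every clause has at least one true literal under this assignment.
So x1=True  x2=False  x3=True  x4=False  x5=False  x6=False  x7=False  x8=True  x9=False is a satisfying assignment.

SATISFIABLE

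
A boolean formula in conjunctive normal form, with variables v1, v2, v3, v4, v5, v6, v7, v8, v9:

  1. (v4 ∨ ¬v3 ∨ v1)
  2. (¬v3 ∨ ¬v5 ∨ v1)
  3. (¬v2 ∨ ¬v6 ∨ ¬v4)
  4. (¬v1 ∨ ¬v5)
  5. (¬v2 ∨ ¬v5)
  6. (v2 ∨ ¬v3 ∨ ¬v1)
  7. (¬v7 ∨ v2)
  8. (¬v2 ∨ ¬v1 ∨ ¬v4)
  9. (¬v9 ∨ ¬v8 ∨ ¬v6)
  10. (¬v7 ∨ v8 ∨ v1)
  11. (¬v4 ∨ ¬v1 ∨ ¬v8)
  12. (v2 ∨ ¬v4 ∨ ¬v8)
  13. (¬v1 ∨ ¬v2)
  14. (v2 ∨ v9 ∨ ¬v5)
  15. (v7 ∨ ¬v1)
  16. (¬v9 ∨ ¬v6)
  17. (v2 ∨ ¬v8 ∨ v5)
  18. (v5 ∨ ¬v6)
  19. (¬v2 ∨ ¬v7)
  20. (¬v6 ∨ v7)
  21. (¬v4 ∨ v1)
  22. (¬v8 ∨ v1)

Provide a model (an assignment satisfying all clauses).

v1=False, v2=True, v3=False, v4=False, v5=False, v6=False, v7=False, v8=False, v9=False

v3 occurs only negated in the remaining clauses — set v3 = False.
v6 occurs only negated in the remaining clauses — set v6 = False.
Branch on v1: take v1 = False.
  then v4 is forced to False.
  then v8 is forced to False.
  then v7 is forced to False.
Branch on v2: take v2 = True.
  then v5 is forced to False.
v9 is now unconstrained; take v9 = False.
Every clause has at least one true literal under this assignment.
Check each clause:
  1. (v1 ∨ ¬v3 ∨ v4) — ¬v3 is true.
  2. (¬v3 ∨ v1 ∨ ¬v5) — ¬v5 is true.
  3. (¬v4 ∨ ¬v2 ∨ ¬v6) — ¬v6 is true.
  4. (¬v5 ∨ ¬v1) — ¬v5 is true.
  5. (¬v5 ∨ ¬v2) — ¬v5 is true.
  6. (v2 ∨ ¬v1 ∨ ¬v3) — v2 is true.
  7. (v2 ∨ ¬v7) — ¬v7 is true.
  8. (¬v1 ∨ ¬v4 ∨ ¬v2) — ¬v4 is true.
  9. (¬v9 ∨ ¬v6 ∨ ¬v8) — ¬v8 is true.
  10. (v1 ∨ v8 ∨ ¬v7) — ¬v7 is true.
  11. (¬v8 ∨ ¬v1 ∨ ¬v4) — ¬v8 is true.
  12. (¬v4 ∨ v2 ∨ ¬v8) — ¬v8 is true.
  13. (¬v1 ∨ ¬v2) — ¬v1 is true.
  14. (v2 ∨ ¬v5 ∨ v9) — v2 is true.
  15. (¬v1 ∨ v7) — ¬v1 is true.
  16. (¬v9 ∨ ¬v6) — ¬v6 is true.
  17. (¬v8 ∨ v2 ∨ v5) — ¬v8 is true.
  18. (¬v6 ∨ v5) — ¬v6 is true.
  19. (¬v2 ∨ ¬v7) — ¬v7 is true.
  20. (v7 ∨ ¬v6) — ¬v6 is true.
  21. (¬v4 ∨ v1) — ¬v4 is true.
  22. (¬v8 ∨ v1) — ¬v8 is true.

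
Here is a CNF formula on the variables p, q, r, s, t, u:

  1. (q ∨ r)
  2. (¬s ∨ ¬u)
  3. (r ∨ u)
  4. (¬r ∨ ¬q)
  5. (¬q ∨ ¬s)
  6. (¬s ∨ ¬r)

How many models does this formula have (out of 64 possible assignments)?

12

Split on r, then q.
  r=T, q=T: a clause becomes empty — 0.
  r=T, q=F: forces s=F; p, t, u free → 2^3 = 8.
  r=F, q=T: remaining (p,s,t,u) ∈ {(F,F,F,T); (F,F,T,T); (T,F,F,T); (T,F,T,T)} — 4.
  r=F, q=F: a clause becomes empty — 0.
Total: 0 + 8 + 4 + 0 = 12.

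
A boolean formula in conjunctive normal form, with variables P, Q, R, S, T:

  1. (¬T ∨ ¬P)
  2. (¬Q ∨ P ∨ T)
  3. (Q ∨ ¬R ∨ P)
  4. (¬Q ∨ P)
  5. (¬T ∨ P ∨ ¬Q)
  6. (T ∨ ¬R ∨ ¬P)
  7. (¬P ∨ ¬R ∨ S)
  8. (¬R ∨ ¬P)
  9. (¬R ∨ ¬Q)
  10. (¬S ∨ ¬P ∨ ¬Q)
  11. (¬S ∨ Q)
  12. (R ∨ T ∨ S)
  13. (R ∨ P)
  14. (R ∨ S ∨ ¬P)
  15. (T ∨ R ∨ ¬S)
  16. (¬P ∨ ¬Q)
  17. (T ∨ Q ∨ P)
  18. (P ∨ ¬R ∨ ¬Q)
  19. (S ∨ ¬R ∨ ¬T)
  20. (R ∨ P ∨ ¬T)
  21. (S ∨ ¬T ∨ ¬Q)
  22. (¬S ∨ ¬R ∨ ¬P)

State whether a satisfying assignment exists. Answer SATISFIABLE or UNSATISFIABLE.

UNSATISFIABLE

P = True:
  propagation gives T=False, R=False, S=True; an empty clause results — contradiction.
P = False:
  propagation gives Q=False, R=False; an empty clause results — contradiction.
Every branch closes, so no satisfying assignment exists.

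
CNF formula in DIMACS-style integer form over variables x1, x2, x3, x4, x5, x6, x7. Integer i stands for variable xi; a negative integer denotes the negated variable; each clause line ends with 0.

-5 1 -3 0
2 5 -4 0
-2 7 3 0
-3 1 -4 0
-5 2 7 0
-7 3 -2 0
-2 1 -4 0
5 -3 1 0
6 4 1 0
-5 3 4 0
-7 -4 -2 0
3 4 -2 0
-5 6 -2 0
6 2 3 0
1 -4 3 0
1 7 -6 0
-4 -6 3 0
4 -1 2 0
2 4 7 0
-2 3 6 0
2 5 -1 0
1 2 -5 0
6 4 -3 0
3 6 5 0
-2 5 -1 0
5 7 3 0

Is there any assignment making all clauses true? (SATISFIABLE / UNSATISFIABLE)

SATISFIABLE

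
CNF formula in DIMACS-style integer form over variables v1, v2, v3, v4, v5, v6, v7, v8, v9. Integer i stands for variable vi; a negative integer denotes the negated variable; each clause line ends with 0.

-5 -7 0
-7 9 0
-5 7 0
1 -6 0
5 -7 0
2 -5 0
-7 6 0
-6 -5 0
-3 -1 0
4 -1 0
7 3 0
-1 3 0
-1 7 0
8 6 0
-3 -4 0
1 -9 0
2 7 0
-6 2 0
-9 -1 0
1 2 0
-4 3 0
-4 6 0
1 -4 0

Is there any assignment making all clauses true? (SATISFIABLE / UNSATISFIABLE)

SATISFIABLE

v2 occurs only positively in the remaining clauses — set v2 = True.
Pure literal: v8 appears only positively; assign v8 = True.
Set v1 = False and propagate.
  then v6 is forced to False.
  then v7 is forced to False.
  then v5 is forced to False.
  then v3 is forced to True.
  then v4 is forced to False.
  then v9 is forced to False.
So v1 = 0, v2 = 1, v3 = 1, v4 = 0, v5 = 0, v6 = 0, v7 = 0, v8 = 1, v9 = 0 is a satisfying assignment.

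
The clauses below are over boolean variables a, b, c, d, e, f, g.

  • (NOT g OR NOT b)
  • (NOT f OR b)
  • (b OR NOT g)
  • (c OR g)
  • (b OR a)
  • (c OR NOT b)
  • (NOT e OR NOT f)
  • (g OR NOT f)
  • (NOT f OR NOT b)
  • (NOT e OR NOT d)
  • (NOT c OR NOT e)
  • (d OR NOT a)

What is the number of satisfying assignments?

4

Satisfying assignments:
  a=0 b=1 c=1 d=0 e=0 f=0 g=0
  a=0 b=1 c=1 d=1 e=0 f=0 g=0
  a=1 b=0 c=1 d=1 e=0 f=0 g=0
  a=1 b=1 c=1 d=1 e=0 f=0 g=0
Count: 4.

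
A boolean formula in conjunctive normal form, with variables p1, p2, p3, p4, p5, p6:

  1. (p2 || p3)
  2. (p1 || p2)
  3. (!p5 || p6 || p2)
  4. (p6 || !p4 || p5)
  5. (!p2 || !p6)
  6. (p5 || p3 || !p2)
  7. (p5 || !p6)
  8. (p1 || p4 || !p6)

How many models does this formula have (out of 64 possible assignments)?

13

Split on p2, then p6.
  p2=1, p6=1: a clause becomes empty — 0.
  p2=1, p6=0: p1 free; 5 ways for (p3,p4,p5) × 2^1 = 10.
  p2=0, p6=1: remaining (p1,p3,p4,p5) ∈ {(1,1,0,1); (1,1,1,1)} — 2.
  p2=0, p6=0: remaining (p1,p3,p4,p5) ∈ {(1,1,0,0)} — 1.
Total: 0 + 10 + 2 + 1 = 13.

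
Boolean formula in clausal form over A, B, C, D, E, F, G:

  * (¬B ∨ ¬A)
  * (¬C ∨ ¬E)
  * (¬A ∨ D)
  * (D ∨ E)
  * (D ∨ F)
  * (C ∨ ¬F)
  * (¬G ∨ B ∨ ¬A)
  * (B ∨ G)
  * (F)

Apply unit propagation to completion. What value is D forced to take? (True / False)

True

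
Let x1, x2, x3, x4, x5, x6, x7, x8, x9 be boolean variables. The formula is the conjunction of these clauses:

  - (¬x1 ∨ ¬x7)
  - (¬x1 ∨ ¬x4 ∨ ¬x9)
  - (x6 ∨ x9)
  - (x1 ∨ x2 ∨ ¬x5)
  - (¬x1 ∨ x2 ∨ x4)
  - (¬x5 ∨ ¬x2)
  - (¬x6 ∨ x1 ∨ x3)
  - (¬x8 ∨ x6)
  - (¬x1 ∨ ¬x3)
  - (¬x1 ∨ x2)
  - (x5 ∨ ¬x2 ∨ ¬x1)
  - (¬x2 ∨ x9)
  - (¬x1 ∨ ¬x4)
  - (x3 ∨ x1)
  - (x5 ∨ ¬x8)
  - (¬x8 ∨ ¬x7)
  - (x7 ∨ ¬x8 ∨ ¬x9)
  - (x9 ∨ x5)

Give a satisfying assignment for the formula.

x1=0  x2=1  x3=1  x4=0  x5=0  x6=1  x7=1  x8=0  x9=1

x8 occurs only negated in the remaining clauses — set x8 = False.
Branch on x1: take x1 = False.
  then x3 is forced to True.
Try x2 = True.
  then x5 is forced to False.
  then x9 is forced to True.
x4, x6, x7 are now unconstrained; take x4 = False, x6 = True, x7 = True.
Every clause has at least one true literal under this assignment.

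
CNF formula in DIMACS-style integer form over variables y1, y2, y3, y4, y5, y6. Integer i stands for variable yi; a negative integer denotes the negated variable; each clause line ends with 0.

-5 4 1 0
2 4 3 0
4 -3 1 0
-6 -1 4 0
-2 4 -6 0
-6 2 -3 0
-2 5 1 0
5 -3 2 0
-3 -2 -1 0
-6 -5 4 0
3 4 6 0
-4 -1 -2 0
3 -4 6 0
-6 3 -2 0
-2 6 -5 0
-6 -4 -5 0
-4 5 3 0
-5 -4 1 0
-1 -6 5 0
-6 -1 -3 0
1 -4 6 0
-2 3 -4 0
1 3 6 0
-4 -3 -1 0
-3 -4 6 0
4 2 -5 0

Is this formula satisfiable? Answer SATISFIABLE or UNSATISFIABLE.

y4 = True:
  y3 = True:
    propagation gives y1=False, y5=False, y2=False; an empty clause results — contradiction.
  y3 = False:
    propagation gives y6=True, y2=False, y5=False; an empty clause results — contradiction.
y4 = False:
  y6 = True:
    propagation gives y1=False, y5=False, y3=False, y2=True; an empty clause results — contradiction.
  y6 = False:
    propagation gives y3=True, y1=True, y2=False, y5=True; an empty clause results — contradiction.
Every branch closes, so no satisfying assignment exists.

UNSATISFIABLE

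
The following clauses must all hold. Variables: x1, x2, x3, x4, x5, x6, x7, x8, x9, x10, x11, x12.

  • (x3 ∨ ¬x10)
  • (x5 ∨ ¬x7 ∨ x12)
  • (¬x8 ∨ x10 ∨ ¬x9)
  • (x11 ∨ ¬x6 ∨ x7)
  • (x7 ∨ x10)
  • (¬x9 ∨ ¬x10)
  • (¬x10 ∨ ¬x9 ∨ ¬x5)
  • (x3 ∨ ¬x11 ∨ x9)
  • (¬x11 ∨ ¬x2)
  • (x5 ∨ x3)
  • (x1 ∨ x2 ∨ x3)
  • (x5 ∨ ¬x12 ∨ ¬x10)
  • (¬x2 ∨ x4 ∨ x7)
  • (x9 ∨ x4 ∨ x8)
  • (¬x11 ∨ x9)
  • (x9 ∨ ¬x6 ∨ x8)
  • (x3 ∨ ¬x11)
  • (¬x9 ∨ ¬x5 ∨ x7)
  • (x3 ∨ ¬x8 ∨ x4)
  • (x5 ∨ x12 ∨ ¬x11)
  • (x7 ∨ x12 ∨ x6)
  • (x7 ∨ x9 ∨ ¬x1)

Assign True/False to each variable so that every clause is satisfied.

x1=F, x2=T, x3=F, x4=T, x5=T, x6=F, x7=T, x8=T, x9=F, x10=F, x11=F, x12=T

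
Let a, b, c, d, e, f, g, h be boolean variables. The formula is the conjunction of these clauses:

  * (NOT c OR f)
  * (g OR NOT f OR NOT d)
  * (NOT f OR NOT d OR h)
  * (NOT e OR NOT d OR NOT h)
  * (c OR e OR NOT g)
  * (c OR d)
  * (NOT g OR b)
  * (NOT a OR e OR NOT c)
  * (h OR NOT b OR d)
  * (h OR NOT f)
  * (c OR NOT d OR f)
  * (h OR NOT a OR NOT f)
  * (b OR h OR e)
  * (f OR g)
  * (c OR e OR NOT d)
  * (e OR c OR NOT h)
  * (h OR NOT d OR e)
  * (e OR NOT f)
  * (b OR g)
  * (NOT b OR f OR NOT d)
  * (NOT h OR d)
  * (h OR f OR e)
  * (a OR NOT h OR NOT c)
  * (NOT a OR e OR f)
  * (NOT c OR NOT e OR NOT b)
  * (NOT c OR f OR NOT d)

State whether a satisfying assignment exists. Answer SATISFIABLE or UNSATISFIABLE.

UNSATISFIABLE

f = True:
  propagation gives h=True, e=True, d=False; an empty clause results — contradiction.
f = False:
  propagation gives c=False, d=True; an empty clause results — contradiction.
Every branch closes, so no satisfying assignment exists.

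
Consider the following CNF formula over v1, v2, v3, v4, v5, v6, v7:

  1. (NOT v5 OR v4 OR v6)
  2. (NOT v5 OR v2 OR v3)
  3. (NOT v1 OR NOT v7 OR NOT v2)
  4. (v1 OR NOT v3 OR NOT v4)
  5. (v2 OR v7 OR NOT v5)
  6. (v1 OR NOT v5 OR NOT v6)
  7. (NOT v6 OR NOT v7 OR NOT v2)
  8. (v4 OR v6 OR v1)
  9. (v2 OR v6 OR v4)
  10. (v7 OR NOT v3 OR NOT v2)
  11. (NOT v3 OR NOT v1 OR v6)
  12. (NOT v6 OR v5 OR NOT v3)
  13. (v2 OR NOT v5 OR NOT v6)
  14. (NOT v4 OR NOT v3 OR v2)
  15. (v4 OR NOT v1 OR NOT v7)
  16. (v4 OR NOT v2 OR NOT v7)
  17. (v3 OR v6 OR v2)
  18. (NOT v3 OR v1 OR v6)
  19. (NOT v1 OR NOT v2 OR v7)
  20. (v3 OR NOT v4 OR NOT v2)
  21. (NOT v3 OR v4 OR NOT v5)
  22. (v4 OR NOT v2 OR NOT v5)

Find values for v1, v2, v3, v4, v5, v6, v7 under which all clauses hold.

Set v1 = True and propagate.
Branch on v2: take v2 = False.
For the remaining variables, v3 = False, v4 = True, v5 = False, v6 = True, v7 = False works.

v1=True  v2=False  v3=False  v4=True  v5=False  v6=True  v7=False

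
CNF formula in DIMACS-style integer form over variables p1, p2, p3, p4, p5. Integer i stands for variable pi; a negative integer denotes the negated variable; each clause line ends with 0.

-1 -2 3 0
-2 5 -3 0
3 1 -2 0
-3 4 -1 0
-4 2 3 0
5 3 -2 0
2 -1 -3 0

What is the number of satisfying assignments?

Split on p3, then p2.
  p3=T, p2=T: remaining (p1,p4,p5) ∈ {(F,F,T); (F,T,T); (T,T,T)} — 3.
  p3=T, p2=F: remaining (p1,p4,p5) ∈ {(F,F,F); (F,F,T); (F,T,F); (F,T,T)} — 4.
  p3=F, p2=T: a clause becomes empty — 0.
  p3=F, p2=F: remaining (p1,p4,p5) ∈ {(F,F,F); (F,F,T); (T,F,F); (T,F,T)} — 4.
Total: 3 + 4 + 0 + 4 = 11.

11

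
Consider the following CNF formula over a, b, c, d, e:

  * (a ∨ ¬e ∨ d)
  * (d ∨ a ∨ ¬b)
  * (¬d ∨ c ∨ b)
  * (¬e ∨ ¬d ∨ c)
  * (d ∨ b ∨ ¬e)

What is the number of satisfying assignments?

18

Case analysis on d and b:
  d=T, b=T: a free; 3 ways for (c,e) × 2^1 = 6.
  d=T, b=F: remaining (a,c,e) ∈ {(F,T,F); (F,T,T); (T,T,F); (T,T,T)} — 4.
  d=F, b=T: remaining (a,c,e) ∈ {(T,F,F); (T,F,T); (T,T,F); (T,T,T)} — 4.
  d=F, b=F: remaining (a,c,e) ∈ {(F,F,F); (F,T,F); (T,F,F); (T,T,F)} — 4.
Total: 6 + 4 + 4 + 4 = 18.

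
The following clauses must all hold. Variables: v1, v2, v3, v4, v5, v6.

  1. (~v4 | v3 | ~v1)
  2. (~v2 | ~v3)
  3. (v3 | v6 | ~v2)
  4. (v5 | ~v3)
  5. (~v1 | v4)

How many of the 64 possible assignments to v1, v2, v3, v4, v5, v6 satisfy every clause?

18

Split on v3, then v1.
  v3=1, v1=1: remaining (v2,v4,v5,v6) ∈ {(0,1,1,0); (0,1,1,1)} — 2.
  v3=1, v1=0: remaining (v2,v4,v5,v6) ∈ {(0,0,1,0); (0,0,1,1); (0,1,1,0); (0,1,1,1)} — 4.
  v3=0, v1=1: a clause becomes empty — 0.
  v3=0, v1=0: v4, v5 free; 3 ways for (v2,v6) × 2^2 = 12.
Total: 2 + 4 + 0 + 12 = 18.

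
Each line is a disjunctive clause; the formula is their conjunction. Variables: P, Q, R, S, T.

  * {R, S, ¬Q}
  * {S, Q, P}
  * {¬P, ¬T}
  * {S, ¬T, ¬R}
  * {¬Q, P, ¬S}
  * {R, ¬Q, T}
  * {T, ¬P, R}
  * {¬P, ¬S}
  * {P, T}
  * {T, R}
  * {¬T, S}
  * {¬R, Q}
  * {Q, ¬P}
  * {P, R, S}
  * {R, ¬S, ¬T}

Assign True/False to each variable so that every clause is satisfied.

Set P = True and propagate.
  then T is forced to False.
  then R is forced to True.
  then S is forced to False.
  then Q is forced to True.
Every clause has at least one true literal under this assignment.
Check each clause:
  1. {¬Q, S, R} — R is true.
  2. {Q, P, S} — P is true.
  3. {¬T, ¬P} — ¬T is true.
  4. {¬R, S, ¬T} — ¬T is true.
  5. {¬S, P, ¬Q} — P is true.
  6. {R, T, ¬Q} — R is true.
  7. {R, T, ¬P} — R is true.
  8. {¬P, ¬S} — ¬S is true.
  9. {T, P} — P is true.
  10. {R, T} — R is true.
  11. {S, ¬T} — ¬T is true.
  12. {¬R, Q} — Q is true.
  13. {¬P, Q} — Q is true.
  14. {R, P, S} — P is true.
  15. {¬T, ¬S, R} — R is true.

P = 1, Q = 1, R = 1, S = 0, T = 0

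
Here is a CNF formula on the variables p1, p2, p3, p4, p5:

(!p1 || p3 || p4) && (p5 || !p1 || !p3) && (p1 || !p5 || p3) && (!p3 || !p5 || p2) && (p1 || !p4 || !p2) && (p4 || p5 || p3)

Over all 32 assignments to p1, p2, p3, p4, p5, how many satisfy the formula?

11

Split on p3, then p1.
  p3=1, p1=1: remaining (p2,p4,p5) ∈ {(1,0,1); (1,1,1)} — 2.
  p3=1, p1=0: remaining (p2,p4,p5) ∈ {(0,0,0); (0,1,0); (1,0,0); (1,0,1)} — 4.
  p3=0, p1=1: remaining (p2,p4,p5) ∈ {(0,1,0); (0,1,1); (1,1,0); (1,1,1)} — 4.
  p3=0, p1=0: remaining (p2,p4,p5) ∈ {(0,1,0)} — 1.
Total: 2 + 4 + 4 + 1 = 11.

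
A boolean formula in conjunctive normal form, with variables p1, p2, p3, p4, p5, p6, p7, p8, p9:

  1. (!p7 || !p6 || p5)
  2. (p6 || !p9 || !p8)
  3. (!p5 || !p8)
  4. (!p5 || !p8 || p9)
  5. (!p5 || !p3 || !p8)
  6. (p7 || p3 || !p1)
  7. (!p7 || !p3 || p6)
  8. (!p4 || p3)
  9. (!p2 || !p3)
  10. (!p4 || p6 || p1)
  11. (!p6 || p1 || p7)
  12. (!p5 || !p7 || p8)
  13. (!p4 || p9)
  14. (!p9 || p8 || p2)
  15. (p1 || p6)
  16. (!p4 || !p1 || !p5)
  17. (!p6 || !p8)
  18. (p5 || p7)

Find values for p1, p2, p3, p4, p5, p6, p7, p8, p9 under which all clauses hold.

p1=True, p2=False, p3=False, p4=False, p5=False, p6=False, p7=True, p8=False, p9=False

Pure literal: p4 appears only negated; assign p4 = False.
Try p1 = True.
Branch on p2: take p2 = False.
For the remaining variables, p3 = False, p5 = False, p6 = False, p7 = True, p8 = False, p9 = False works.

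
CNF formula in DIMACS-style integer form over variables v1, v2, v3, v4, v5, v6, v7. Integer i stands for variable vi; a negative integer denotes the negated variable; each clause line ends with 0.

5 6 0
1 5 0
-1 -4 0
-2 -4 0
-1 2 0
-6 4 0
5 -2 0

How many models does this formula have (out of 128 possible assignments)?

Split on v1, then v2.
  v1=1, v2=1: remaining (v3,v4,v5,v6,v7) ∈ {(0,0,1,0,0); (0,0,1,0,1); (1,0,1,0,0); (1,0,1,0,1)} — 4.
  v1=1, v2=0: a clause becomes empty — 0.
  v1=0, v2=1: remaining (v3,v4,v5,v6,v7) ∈ {(0,0,1,0,0); (0,0,1,0,1); (1,0,1,0,0); (1,0,1,0,1)} — 4.
  v1=0, v2=0: v3, v7 free; 3 ways for (v4,v5,v6) × 2^2 = 12.
Total: 4 + 0 + 4 + 12 = 20.

20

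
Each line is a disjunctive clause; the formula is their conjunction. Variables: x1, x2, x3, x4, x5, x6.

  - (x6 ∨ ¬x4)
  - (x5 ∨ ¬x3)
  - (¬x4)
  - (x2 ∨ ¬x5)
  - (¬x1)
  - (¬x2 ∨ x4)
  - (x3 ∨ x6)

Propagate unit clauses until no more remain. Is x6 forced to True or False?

Unit clause (¬x4) sets x4 = False.
Unit clause (¬x1) sets x1 = False.
(x4 ∨ ¬x2) with x4 = False leaves only ¬x2, so x2 = False.
(x2 ∨ ¬x5): since x2 = False, the clause reduces to (¬x5). x5 = False.
In (¬x3 ∨ x5), x5 is now false; ¬x3 must hold, so x3 = False.
(x3 ∨ x6): since x3 = False, the clause reduces to (x6). x6 = True.

True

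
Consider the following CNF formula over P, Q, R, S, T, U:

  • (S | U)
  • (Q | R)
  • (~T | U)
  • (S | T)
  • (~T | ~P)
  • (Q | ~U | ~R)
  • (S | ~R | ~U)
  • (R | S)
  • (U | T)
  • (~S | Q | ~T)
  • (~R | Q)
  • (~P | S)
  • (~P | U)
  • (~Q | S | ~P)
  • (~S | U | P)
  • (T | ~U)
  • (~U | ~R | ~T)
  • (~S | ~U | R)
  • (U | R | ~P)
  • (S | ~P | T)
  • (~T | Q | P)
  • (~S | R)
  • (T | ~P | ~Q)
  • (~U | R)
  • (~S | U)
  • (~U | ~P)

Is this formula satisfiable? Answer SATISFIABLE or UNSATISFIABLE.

UNSATISFIABLE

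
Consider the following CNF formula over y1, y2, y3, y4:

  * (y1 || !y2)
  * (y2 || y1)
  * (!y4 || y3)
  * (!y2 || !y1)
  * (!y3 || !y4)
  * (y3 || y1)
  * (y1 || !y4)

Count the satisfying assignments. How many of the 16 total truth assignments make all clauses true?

Satisfying assignments:
  y1=T y2=F y3=F y4=F
  y1=T y2=F y3=T y4=F
That's 2 in total.

2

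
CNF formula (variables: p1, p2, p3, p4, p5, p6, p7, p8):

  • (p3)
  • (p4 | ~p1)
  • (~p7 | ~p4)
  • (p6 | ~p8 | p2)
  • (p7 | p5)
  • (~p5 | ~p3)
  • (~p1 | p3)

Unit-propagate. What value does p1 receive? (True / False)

False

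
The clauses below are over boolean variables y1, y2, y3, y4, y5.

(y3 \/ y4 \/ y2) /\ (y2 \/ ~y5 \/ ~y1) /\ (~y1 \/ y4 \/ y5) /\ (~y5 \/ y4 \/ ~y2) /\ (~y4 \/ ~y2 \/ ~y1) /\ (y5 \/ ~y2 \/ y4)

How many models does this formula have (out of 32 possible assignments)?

12

Case analysis on y2 and y4:
  y2=T, y4=T: remaining (y1,y3,y5) ∈ {(F,F,F); (F,F,T); (F,T,F); (F,T,T)} — 4.
  y2=T, y4=F: a clause becomes empty — 0.
  y2=F, y4=T: y3 free; 3 ways for (y1,y5) × 2^1 = 6.
  y2=F, y4=F: remaining (y1,y3,y5) ∈ {(F,T,F); (F,T,T)} — 2.
Total: 4 + 0 + 6 + 2 = 12.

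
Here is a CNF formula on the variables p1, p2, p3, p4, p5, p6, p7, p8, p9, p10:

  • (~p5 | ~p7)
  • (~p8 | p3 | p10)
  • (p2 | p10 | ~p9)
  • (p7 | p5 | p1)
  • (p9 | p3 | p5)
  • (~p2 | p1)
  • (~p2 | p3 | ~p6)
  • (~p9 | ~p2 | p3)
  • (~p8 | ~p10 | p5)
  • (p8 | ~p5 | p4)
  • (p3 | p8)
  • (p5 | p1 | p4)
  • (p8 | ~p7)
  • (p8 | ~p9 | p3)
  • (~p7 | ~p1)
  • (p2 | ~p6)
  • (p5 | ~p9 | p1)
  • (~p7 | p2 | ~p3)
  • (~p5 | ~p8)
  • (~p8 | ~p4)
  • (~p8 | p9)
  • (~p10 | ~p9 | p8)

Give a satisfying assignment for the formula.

p6 occurs only negated in the remaining clauses — set p6 = False.
Set p1 = True and propagate.
  then p7 is forced to False.
Set p2 = False and propagate.
For the remaining variables, p3 = True, p4 = True, p5 = False, p8 = False, p9 = False, p10 = False works.

p1=1, p2=0, p3=1, p4=1, p5=0, p6=0, p7=0, p8=0, p9=0, p10=0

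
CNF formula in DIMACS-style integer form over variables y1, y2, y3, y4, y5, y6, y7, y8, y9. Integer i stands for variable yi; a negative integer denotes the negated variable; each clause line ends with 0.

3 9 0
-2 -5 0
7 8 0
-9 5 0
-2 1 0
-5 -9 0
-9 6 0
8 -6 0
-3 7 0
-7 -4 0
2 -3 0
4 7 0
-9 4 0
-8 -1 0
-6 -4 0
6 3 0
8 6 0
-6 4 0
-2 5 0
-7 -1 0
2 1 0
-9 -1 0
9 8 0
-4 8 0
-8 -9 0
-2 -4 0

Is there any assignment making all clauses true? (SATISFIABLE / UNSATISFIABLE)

UNSATISFIABLE

y9 = True:
  propagation gives y5=True; an empty clause results — contradiction.
y9 = False:
  propagation gives y3=True, y7=True, y4=False, y2=True; an empty clause results — contradiction.
Every branch closes, so no satisfying assignment exists.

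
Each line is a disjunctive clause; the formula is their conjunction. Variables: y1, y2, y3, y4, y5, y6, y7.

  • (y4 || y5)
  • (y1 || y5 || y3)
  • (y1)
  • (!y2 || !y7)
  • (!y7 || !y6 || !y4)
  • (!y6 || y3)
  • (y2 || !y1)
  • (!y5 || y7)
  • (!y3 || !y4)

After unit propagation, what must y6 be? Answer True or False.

False

(y1) stands alone — y1 = True.
(!y1 || y2): since y1 = True, the clause reduces to (y2). y2 = True.
In (!y2 || !y7), !y2 is now false; !y7 must hold, so y7 = False.
(y7 || !y5) with y7 = False leaves only !y5, so y5 = False.
(y4 || y5): since y5 = False, the clause reduces to (y4). y4 = True.
In (!y4 || !y3), !y4 is now false; !y3 must hold, so y3 = False.
(y3 || !y6) with y3 = False leaves only !y6, so y6 = False.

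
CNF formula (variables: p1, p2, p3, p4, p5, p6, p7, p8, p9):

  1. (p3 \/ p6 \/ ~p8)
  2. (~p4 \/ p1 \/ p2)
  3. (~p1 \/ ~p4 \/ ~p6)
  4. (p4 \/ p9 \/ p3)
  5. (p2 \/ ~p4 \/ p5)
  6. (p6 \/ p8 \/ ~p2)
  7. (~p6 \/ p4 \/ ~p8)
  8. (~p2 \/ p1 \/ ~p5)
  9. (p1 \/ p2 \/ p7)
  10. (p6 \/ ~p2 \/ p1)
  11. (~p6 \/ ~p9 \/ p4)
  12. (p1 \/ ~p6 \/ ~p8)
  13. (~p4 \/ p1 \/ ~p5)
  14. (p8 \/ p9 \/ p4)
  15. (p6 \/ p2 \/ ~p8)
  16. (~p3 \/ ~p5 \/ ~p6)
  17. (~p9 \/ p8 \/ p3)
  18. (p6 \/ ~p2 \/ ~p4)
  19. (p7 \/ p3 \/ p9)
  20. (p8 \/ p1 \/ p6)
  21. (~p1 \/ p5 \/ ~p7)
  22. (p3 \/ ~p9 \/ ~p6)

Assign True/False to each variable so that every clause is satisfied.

p1 = T, p2 = T, p3 = T, p4 = F, p5 = T, p6 = F, p7 = F, p8 = T, p9 = F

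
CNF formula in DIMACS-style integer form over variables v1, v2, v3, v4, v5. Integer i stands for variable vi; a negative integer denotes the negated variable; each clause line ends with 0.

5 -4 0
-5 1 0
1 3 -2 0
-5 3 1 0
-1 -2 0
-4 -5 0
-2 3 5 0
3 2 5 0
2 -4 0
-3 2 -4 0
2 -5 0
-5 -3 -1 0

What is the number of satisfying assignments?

3

Satisfying assignments:
  v1=0 v2=0 v3=1 v4=0 v5=0
  v1=0 v2=1 v3=1 v4=0 v5=0
  v1=1 v2=0 v3=1 v4=0 v5=0
Count: 3.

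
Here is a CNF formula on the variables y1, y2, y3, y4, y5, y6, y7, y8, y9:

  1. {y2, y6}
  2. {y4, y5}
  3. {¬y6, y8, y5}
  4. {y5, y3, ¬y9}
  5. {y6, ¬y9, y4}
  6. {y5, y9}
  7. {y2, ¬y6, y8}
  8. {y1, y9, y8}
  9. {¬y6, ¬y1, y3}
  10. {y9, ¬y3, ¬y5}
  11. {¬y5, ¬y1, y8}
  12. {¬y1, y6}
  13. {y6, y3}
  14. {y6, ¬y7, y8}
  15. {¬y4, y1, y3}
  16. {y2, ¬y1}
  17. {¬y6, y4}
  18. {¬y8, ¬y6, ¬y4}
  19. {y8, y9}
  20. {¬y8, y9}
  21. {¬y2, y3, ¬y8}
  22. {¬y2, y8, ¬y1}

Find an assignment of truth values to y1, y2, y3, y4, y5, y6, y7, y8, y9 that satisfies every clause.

y1=False, y2=True, y3=True, y4=True, y5=False, y6=False, y7=False, y8=True, y9=True

Check each clause:
  1. {y2, y6} — y2 is true.
  2. {y5, y4} — y4 is true.
  3. {y8, ¬y6, y5} — y8 is true.
  4. {y5, ¬y9, y3} — y3 is true.
  5. {y4, y6, ¬y9} — y4 is true.
  6. {y9, y5} — y9 is true.
  7. {y8, y2, ¬y6} — y8 is true.
  8. {y8, y1, y9} — y8 is true.
  9. {y3, ¬y6, ¬y1} — ¬y6 is true.
  10. {¬y5, ¬y3, y9} — y9 is true.
  11. {¬y5, ¬y1, y8} — y8 is true.
  12. {y6, ¬y1} — ¬y1 is true.
  13. {y6, y3} — y3 is true.
  14. {y6, y8, ¬y7} — y8 is true.
  15. {y3, y1, ¬y4} — y3 is true.
  16. {¬y1, y2} — y2 is true.
  17. {y4, ¬y6} — ¬y6 is true.
  18. {¬y6, ¬y4, ¬y8} — ¬y6 is true.
  19. {y8, y9} — y8 is true.
  20. {¬y8, y9} — y9 is true.
  21. {y3, ¬y8, ¬y2} — y3 is true.
  22. {y8, ¬y1, ¬y2} — y8 is true.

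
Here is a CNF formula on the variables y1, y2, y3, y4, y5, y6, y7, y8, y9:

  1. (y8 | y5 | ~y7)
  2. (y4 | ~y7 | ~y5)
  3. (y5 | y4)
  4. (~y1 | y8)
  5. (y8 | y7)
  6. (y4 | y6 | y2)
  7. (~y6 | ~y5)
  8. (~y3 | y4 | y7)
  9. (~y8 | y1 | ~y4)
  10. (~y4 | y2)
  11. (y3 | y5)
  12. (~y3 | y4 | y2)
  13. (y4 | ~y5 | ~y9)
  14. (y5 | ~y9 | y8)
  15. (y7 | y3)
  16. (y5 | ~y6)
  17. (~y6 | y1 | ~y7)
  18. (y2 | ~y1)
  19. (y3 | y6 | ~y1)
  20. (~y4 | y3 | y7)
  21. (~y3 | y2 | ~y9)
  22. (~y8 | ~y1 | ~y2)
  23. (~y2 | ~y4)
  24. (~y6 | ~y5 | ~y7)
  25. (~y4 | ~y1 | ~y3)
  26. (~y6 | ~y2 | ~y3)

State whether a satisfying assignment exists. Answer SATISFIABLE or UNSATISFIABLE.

UNSATISFIABLE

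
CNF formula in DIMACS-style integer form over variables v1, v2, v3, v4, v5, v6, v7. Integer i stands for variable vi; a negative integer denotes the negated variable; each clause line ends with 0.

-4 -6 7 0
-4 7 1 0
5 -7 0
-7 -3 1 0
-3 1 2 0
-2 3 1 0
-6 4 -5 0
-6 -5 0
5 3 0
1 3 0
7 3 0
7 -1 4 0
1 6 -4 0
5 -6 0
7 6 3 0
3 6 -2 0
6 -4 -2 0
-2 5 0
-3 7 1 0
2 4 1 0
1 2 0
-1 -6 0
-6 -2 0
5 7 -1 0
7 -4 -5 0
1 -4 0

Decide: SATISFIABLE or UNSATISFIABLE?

Try v1 = True.
  then v6 is forced to False.
Branch on v2: take v2 = True.
  then v3 is forced to True.
  then v4 is forced to False.
  then v7 is forced to True.
  then v5 is forced to True.
Every clause has at least one true literal under this assignment.
So v1=True  v2=True  v3=True  v4=False  v5=True  v6=False  v7=True is a satisfying assignment.

SATISFIABLE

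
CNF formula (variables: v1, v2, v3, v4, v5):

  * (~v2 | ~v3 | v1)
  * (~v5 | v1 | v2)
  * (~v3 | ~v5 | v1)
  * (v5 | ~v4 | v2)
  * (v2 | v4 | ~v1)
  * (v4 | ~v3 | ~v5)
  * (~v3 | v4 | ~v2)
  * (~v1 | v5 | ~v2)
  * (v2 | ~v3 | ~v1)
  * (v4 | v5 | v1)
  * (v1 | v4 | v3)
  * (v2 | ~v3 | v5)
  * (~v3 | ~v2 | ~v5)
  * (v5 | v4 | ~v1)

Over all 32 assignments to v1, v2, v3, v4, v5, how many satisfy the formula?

5

Satisfying assignments:
  v1=F v2=T v3=F v4=T v5=F
  v1=F v2=T v3=F v4=T v5=T
  v1=T v2=F v3=F v4=T v5=T
  v1=T v2=T v3=F v4=F v5=T
  v1=T v2=T v3=F v4=T v5=T
That's 5 in total.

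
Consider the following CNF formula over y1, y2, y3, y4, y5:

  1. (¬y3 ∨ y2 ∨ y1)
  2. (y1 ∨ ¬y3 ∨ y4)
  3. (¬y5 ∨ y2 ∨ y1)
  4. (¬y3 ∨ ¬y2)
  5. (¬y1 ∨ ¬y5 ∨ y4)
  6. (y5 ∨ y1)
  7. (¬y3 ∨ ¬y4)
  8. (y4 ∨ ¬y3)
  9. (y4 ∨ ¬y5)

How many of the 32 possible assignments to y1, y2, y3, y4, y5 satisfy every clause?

7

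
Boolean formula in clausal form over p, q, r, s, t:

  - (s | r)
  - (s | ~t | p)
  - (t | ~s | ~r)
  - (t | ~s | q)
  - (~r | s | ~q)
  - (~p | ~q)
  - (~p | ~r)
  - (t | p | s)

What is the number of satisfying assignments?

6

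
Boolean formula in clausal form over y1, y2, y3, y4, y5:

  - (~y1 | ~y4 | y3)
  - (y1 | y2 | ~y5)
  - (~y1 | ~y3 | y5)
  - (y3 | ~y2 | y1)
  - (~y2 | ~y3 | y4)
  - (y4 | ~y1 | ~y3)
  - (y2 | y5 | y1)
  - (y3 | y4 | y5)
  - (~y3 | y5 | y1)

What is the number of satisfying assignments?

5

Satisfying assignments:
  y1=0 y2=1 y3=1 y4=1 y5=1
  y1=1 y2=0 y3=0 y4=0 y5=1
  y1=1 y2=0 y3=1 y4=1 y5=1
  y1=1 y2=1 y3=0 y4=0 y5=1
  y1=1 y2=1 y3=1 y4=1 y5=1
That's 5 in total.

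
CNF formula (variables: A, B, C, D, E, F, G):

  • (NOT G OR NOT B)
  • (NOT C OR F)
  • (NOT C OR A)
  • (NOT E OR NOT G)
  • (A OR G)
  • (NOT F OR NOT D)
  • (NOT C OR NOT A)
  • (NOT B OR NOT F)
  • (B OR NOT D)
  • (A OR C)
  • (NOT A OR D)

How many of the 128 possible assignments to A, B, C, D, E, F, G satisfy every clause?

The models are:
  A=1 B=1 C=0 D=1 E=0 F=0 G=0
  A=1 B=1 C=0 D=1 E=1 F=0 G=0
Count: 2.

2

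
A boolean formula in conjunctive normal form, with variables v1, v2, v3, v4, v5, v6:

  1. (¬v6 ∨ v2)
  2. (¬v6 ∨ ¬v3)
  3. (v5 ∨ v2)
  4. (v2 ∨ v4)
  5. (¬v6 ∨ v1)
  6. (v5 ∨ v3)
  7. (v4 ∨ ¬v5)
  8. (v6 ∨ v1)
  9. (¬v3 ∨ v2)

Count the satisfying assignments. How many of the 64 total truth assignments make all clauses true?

The models are:
  v1=T v2=F v3=F v4=T v5=T v6=F
  v1=T v2=T v3=F v4=T v5=T v6=F
  v1=T v2=T v3=F v4=T v5=T v6=T
  v1=T v2=T v3=T v4=F v5=F v6=F
  v1=T v2=T v3=T v4=T v5=F v6=F
  v1=T v2=T v3=T v4=T v5=T v6=F
Count: 6.

6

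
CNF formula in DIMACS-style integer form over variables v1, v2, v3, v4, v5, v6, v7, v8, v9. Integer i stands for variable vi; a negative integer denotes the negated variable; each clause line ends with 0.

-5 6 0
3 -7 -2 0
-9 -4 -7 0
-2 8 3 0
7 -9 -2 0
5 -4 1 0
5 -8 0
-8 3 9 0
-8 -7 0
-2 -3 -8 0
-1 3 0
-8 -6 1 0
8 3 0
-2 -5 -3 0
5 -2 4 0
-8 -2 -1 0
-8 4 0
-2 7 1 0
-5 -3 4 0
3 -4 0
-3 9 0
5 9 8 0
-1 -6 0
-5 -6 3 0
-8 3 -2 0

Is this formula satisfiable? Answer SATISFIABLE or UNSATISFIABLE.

SATISFIABLE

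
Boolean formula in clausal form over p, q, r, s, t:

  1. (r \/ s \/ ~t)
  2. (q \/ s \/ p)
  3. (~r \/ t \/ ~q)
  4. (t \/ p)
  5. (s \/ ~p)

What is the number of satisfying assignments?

Split on p, then s.
  p=T, s=T: 7 of the 8 assignments to (q,r,t) work.
  p=T, s=F: a clause becomes empty — 0.
  p=F, s=T: remaining (q,r,t) ∈ {(F,F,T); (F,T,T); (T,F,T); (T,T,T)} — 4.
  p=F, s=F: remaining (q,r,t) ∈ {(T,T,T)} — 1.
Total: 7 + 0 + 4 + 1 = 12.

12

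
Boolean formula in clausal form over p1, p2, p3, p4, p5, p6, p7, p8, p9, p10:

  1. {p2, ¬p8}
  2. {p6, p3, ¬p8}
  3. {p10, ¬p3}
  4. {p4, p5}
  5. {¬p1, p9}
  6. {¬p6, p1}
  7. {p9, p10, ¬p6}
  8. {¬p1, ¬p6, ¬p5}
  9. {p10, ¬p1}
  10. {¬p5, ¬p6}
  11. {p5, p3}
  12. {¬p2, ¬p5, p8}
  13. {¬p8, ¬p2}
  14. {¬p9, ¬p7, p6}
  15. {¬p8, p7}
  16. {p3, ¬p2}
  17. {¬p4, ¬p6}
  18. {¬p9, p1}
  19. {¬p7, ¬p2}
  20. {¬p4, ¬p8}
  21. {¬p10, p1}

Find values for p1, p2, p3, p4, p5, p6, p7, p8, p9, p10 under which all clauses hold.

p1=T  p2=F  p3=T  p4=F  p5=T  p6=F  p7=F  p8=F  p9=T  p10=T

Check each clause:
  1. {p2, ¬p8} — ¬p8 is true.
  2. {p3, ¬p8, p6} — ¬p8 is true.
  3. {¬p3, p10} — p10 is true.
  4. {p5, p4} — p5 is true.
  5. {p9, ¬p1} — p9 is true.
  6. {p1, ¬p6} — p1 is true.
  7. {¬p6, p10, p9} — p9 is true.
  8. {¬p5, ¬p6, ¬p1} — ¬p6 is true.
  9. {¬p1, p10} — p10 is true.
  10. {¬p6, ¬p5} — ¬p6 is true.
  11. {p3, p5} — p3 is true.
  12. {p8, ¬p5, ¬p2} — ¬p2 is true.
  13. {¬p8, ¬p2} — ¬p8 is true.
  14. {p6, ¬p7, ¬p9} — ¬p7 is true.
  15. {¬p8, p7} — ¬p8 is true.
  16. {¬p2, p3} — p3 is true.
  17. {¬p4, ¬p6} — ¬p6 is true.
  18. {¬p9, p1} — p1 is true.
  19. {¬p2, ¬p7} — ¬p7 is true.
  20. {¬p4, ¬p8} — ¬p8 is true.
  21. {p1, ¬p10} — p1 is true.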